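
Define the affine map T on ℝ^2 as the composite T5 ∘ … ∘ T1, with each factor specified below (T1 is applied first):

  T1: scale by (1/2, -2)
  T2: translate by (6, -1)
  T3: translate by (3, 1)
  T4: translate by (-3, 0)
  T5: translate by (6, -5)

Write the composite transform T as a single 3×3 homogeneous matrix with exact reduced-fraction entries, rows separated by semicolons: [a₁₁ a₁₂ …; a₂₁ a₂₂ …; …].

T = [1/2 0 12; 0 -2 -5; 0 0 1]

T1 = [1/2 0 0; 0 -2 0; 0 0 1]
T2·T1 = [1/2 0 6; 0 -2 -1; 0 0 1]
T3·…·T1 = [1/2 0 9; 0 -2 0; 0 0 1]
T4·…·T1 = [1/2 0 6; 0 -2 0; 0 0 1]
T5·…·T1 = [1/2 0 12; 0 -2 -5; 0 0 1]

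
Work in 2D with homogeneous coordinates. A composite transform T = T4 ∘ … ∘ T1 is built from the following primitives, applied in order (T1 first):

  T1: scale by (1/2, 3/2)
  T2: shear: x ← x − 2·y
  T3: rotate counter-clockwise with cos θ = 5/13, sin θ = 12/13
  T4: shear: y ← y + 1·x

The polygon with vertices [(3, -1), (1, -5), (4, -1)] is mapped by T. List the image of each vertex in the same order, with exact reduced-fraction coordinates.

image vertices: (81/26, 87/13), (335/26, 316/13), (43/13, 191/26)

T1 scale by (1/2, 3/2): (3, -1) → (3/2, -3/2); (1, -5) → (1/2, -15/2); (4, -1) → (2, -3/2)
T2 shear: x ← x − 2·y: (3/2, -3/2) → (9/2, -3/2); (1/2, -15/2) → (31/2, -15/2); (2, -3/2) → (5, -3/2)
T3 rotate counter-clockwise with cos θ = 5/13, sin θ = 12/13: (9/2, -3/2) → (81/26, 93/26); (31/2, -15/2) → (335/26, 297/26); (5, -3/2) → (43/13, 105/26)
T4 shear: y ← y + 1·x: (81/26, 93/26) → (81/26, 87/13); (335/26, 297/26) → (335/26, 316/13); (43/13, 105/26) → (43/13, 191/26)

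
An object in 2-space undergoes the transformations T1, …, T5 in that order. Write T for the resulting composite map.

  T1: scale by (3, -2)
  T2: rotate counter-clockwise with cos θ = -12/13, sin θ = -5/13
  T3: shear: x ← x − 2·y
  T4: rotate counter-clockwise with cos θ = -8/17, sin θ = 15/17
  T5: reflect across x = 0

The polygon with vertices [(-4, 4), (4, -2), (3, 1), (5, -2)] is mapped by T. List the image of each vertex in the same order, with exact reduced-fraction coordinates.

T1 scale by (3, -2): (-4, 4) → (-12, -8); (4, -2) → (12, 4); (3, 1) → (9, -2); (5, -2) → (15, 4)
T2 rotate counter-clockwise with cos θ = -12/13, sin θ = -5/13: (-12, -8) → (8, 12); (12, 4) → (-124/13, -108/13); (9, -2) → (-118/13, -21/13); (15, 4) → (-160/13, -123/13)
T3 shear: x ← x − 2·y: (8, 12) → (-16, 12); (-124/13, -108/13) → (92/13, -108/13); (-118/13, -21/13) → (-76/13, -21/13); (-160/13, -123/13) → (86/13, -123/13)
T4 rotate counter-clockwise with cos θ = -8/17, sin θ = 15/17: (-16, 12) → (-52/17, -336/17); (92/13, -108/13) → (4, 132/13); (-76/13, -21/13) → (71/17, -972/221); (86/13, -123/13) → (89/17, 2274/221)
T5 reflect across x = 0: (-52/17, -336/17) → (52/17, -336/17); (4, 132/13) → (-4, 132/13); (71/17, -972/221) → (-71/17, -972/221); (89/17, 2274/221) → (-89/17, 2274/221)

image vertices: (52/17, -336/17), (-4, 132/13), (-71/17, -972/221), (-89/17, 2274/221)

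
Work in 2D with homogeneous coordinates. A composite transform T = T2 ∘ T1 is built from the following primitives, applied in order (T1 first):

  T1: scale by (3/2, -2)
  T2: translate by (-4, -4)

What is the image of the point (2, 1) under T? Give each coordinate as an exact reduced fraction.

T1 scale by (3/2, -2): (2, 1) → (3, -2)
T2 translate by (-4, -4): (3, -2) → (-1, -6)

T(p) = (-1, -6)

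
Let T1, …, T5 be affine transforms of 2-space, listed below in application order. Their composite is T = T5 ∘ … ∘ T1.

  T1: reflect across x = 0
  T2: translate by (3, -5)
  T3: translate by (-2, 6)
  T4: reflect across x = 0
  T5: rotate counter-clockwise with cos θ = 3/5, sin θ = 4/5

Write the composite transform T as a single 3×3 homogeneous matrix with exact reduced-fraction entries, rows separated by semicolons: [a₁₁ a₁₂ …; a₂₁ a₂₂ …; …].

T1 = [-1 0 0; 0 1 0; 0 0 1]
T2·T1 = [-1 0 3; 0 1 -5; 0 0 1]
T3·…·T1 = [-1 0 1; 0 1 1; 0 0 1]
T4·…·T1 = [1 0 -1; 0 1 1; 0 0 1]
T5·…·T1 = [3/5 -4/5 -7/5; 4/5 3/5 -1/5; 0 0 1]

T = [3/5 -4/5 -7/5; 4/5 3/5 -1/5; 0 0 1]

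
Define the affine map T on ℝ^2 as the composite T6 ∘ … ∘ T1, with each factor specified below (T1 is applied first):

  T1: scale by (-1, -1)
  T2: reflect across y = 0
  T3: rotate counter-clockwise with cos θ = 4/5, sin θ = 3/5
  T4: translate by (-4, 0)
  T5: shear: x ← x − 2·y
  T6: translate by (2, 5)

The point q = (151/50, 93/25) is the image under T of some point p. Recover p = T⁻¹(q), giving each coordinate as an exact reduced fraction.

T1 = [-1 0 0; 0 -1 0; 0 0 1]
T2·T1 = [-1 0 0; 0 1 0; 0 0 1]
T3·…·T1 = [-4/5 -3/5 0; -3/5 4/5 0; 0 0 1]
T4·…·T1 = [-4/5 -3/5 -4; -3/5 4/5 0; 0 0 1]
T5·…·T1 = [2/5 -11/5 -4; -3/5 4/5 0; 0 0 1]
T6·…·T1 = [2/5 -11/5 -2; -3/5 4/5 5; 0 0 1]
det M = -1; M⁻¹ = [-4/5 -11/5 47/5; -3/5 -2/5 4/5; 0 0 1]
M⁻¹ · (151/50, 93/25)ᵀ = (-6/5, -5/2)ᵀ

p = (-6/5, -5/2)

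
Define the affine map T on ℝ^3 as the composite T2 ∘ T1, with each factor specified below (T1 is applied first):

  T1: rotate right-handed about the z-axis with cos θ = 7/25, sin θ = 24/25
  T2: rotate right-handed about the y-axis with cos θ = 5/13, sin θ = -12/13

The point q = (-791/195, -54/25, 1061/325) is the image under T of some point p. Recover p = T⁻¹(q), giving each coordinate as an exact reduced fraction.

T1 = [7/25 -24/25 0 0; 24/25 7/25 0 0; 0 0 1 0; 0 0 0 1]
T2·T1 = [7/65 -24/65 -12/13 0; 24/25 7/25 0 0; 84/325 -288/325 5/13 0; 0 0 0 1]
det M = 1; M⁻¹ = [7/65 24/25 84/325 0; -24/65 7/25 -288/325 0; -12/13 0 5/13 0; 0 0 0 1]
M⁻¹ · (-791/195, -54/25, 1061/325)ᵀ = (-5/3, -2, 5)ᵀ

p = (-5/3, -2, 5)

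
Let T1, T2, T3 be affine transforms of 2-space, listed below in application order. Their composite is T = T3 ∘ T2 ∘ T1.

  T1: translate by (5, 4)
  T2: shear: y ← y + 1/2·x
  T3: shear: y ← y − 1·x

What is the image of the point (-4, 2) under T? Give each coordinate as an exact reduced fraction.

T1 translate by (5, 4): (-4, 2) → (1, 6)
T2 shear: y ← y + 1/2·x: (1, 6) → (1, 13/2)
T3 shear: y ← y − 1·x: (1, 13/2) → (1, 11/2)

T(p) = (1, 11/2)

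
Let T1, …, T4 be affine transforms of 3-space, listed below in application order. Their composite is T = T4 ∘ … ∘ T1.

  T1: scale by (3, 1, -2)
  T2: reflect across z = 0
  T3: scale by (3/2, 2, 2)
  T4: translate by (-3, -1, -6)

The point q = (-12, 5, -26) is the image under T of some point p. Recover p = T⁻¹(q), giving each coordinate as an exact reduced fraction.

p = (-2, 3, -5)

T1 = [3 0 0 0; 0 1 0 0; 0 0 -2 0; 0 0 0 1]
T2·T1 = [3 0 0 0; 0 1 0 0; 0 0 2 0; 0 0 0 1]
T3·…·T1 = [9/2 0 0 0; 0 2 0 0; 0 0 4 0; 0 0 0 1]
T4·…·T1 = [9/2 0 0 -3; 0 2 0 -1; 0 0 4 -6; 0 0 0 1]
det M = 36; M⁻¹ = [2/9 0 0 2/3; 0 1/2 0 1/2; 0 0 1/4 3/2; 0 0 0 1]
M⁻¹ · (-12, 5, -26)ᵀ = (-2, 3, -5)ᵀ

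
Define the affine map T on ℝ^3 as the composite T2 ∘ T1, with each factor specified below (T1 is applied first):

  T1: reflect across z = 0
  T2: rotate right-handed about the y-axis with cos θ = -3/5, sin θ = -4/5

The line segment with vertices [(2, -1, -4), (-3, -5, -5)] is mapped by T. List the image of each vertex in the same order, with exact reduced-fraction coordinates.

image vertices: (-22/5, -1, -4/5), (-11/5, -5, -27/5)

T1 reflect across z = 0: (2, -1, -4) → (2, -1, 4); (-3, -5, -5) → (-3, -5, 5)
T2 rotate right-handed about the y-axis with cos θ = -3/5, sin θ = -4/5: (2, -1, 4) → (-22/5, -1, -4/5); (-3, -5, 5) → (-11/5, -5, -27/5)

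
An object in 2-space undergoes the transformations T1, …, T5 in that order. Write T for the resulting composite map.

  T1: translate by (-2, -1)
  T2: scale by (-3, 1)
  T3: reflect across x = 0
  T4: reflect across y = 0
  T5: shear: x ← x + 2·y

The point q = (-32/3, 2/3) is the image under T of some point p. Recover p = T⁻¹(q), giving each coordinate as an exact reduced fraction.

T1 = [1 0 -2; 0 1 -1; 0 0 1]
T2·T1 = [-3 0 6; 0 1 -1; 0 0 1]
T3·…·T1 = [3 0 -6; 0 1 -1; 0 0 1]
T4·…·T1 = [3 0 -6; 0 -1 1; 0 0 1]
T5·…·T1 = [3 -2 -4; 0 -1 1; 0 0 1]
det M = -3; M⁻¹ = [1/3 -2/3 2; 0 -1 1; 0 0 1]
M⁻¹ · (-32/3, 2/3)ᵀ = (-2, 1/3)ᵀ

p = (-2, 1/3)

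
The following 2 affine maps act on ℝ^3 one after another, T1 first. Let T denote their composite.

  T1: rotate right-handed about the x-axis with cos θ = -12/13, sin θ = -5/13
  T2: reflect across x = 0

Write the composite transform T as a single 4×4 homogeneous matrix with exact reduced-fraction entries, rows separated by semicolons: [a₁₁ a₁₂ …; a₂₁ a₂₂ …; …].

T1 = [1 0 0 0; 0 -12/13 5/13 0; 0 -5/13 -12/13 0; 0 0 0 1]
T2·T1 = [-1 0 0 0; 0 -12/13 5/13 0; 0 -5/13 -12/13 0; 0 0 0 1]

T = [-1 0 0 0; 0 -12/13 5/13 0; 0 -5/13 -12/13 0; 0 0 0 1]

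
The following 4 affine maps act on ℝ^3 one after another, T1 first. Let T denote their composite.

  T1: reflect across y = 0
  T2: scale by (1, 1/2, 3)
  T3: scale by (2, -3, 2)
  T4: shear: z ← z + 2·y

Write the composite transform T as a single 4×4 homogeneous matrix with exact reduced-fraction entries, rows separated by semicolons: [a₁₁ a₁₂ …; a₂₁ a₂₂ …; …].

T = [2 0 0 0; 0 3/2 0 0; 0 3 6 0; 0 0 0 1]

T1 = [1 0 0 0; 0 -1 0 0; 0 0 1 0; 0 0 0 1]
T2·T1 = [1 0 0 0; 0 -1/2 0 0; 0 0 3 0; 0 0 0 1]
T3·…·T1 = [2 0 0 0; 0 3/2 0 0; 0 0 6 0; 0 0 0 1]
T4·…·T1 = [2 0 0 0; 0 3/2 0 0; 0 3 6 0; 0 0 0 1]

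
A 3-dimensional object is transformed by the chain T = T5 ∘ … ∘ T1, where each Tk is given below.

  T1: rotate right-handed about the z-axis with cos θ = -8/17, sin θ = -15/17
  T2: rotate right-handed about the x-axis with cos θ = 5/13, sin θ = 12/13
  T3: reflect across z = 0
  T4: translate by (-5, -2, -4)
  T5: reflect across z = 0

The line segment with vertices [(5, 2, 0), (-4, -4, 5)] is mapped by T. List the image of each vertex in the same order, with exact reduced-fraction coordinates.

image vertices: (-95/17, -69/17, -16/17), (-113/17, -1002/221, 2413/221)

T1 rotate right-handed about the z-axis with cos θ = -8/17, sin θ = -15/17: (5, 2, 0) → (-10/17, -91/17, 0); (-4, -4, 5) → (-28/17, 92/17, 5)
T2 rotate right-handed about the x-axis with cos θ = 5/13, sin θ = 12/13: (-10/17, -91/17, 0) → (-10/17, -35/17, -84/17); (-28/17, 92/17, 5) → (-28/17, -560/221, 1529/221)
T3 reflect across z = 0: (-10/17, -35/17, -84/17) → (-10/17, -35/17, 84/17); (-28/17, -560/221, 1529/221) → (-28/17, -560/221, -1529/221)
T4 translate by (-5, -2, -4): (-10/17, -35/17, 84/17) → (-95/17, -69/17, 16/17); (-28/17, -560/221, -1529/221) → (-113/17, -1002/221, -2413/221)
T5 reflect across z = 0: (-95/17, -69/17, 16/17) → (-95/17, -69/17, -16/17); (-113/17, -1002/221, -2413/221) → (-113/17, -1002/221, 2413/221)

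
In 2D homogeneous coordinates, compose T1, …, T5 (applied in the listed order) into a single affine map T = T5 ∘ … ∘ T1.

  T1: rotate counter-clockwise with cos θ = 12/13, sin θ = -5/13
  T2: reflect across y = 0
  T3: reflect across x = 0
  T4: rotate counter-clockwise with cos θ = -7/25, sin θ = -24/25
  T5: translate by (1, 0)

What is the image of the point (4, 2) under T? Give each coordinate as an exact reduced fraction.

T1 rotate counter-clockwise with cos θ = 12/13, sin θ = -5/13: (4, 2) → (58/13, 4/13)
T2 reflect across y = 0: (58/13, 4/13) → (58/13, -4/13)
T3 reflect across x = 0: (58/13, -4/13) → (-58/13, -4/13)
T4 rotate counter-clockwise with cos θ = -7/25, sin θ = -24/25: (-58/13, -4/13) → (62/65, 284/65)
T5 translate by (1, 0): (62/65, 284/65) → (127/65, 284/65)

T(p) = (127/65, 284/65)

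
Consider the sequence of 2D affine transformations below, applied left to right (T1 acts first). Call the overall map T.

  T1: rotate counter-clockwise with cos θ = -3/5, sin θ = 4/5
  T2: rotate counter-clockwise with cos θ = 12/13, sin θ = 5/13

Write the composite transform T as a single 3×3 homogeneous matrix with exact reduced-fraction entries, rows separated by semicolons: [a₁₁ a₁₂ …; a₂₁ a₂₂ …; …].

T1 = [-3/5 -4/5 0; 4/5 -3/5 0; 0 0 1]
T2·T1 = [-56/65 -33/65 0; 33/65 -56/65 0; 0 0 1]

T = [-56/65 -33/65 0; 33/65 -56/65 0; 0 0 1]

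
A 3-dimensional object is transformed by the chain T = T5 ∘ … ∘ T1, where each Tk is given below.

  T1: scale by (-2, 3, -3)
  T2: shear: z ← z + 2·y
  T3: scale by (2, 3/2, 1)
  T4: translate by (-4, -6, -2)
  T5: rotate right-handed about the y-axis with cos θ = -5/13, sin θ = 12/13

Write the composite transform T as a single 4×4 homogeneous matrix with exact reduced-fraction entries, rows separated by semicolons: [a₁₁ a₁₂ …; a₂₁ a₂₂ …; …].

T1 = [-2 0 0 0; 0 3 0 0; 0 0 -3 0; 0 0 0 1]
T2·T1 = [-2 0 0 0; 0 3 0 0; 0 6 -3 0; 0 0 0 1]
T3·…·T1 = [-4 0 0 0; 0 9/2 0 0; 0 6 -3 0; 0 0 0 1]
T4·…·T1 = [-4 0 0 -4; 0 9/2 0 -6; 0 6 -3 -2; 0 0 0 1]
T5·…·T1 = [20/13 72/13 -36/13 -4/13; 0 9/2 0 -6; 48/13 -30/13 15/13 58/13; 0 0 0 1]

T = [20/13 72/13 -36/13 -4/13; 0 9/2 0 -6; 48/13 -30/13 15/13 58/13; 0 0 0 1]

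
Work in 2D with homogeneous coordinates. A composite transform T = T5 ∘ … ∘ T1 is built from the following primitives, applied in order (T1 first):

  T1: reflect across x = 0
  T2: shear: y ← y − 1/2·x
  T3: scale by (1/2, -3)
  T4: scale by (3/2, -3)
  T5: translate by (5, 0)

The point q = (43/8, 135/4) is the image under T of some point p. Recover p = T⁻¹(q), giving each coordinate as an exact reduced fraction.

T1 = [-1 0 0; 0 1 0; 0 0 1]
T2·T1 = [-1 0 0; 1/2 1 0; 0 0 1]
T3·…·T1 = [-1/2 0 0; -3/2 -3 0; 0 0 1]
T4·…·T1 = [-3/4 0 0; 9/2 9 0; 0 0 1]
T5·…·T1 = [-3/4 0 5; 9/2 9 0; 0 0 1]
det M = -27/4; M⁻¹ = [-4/3 0 20/3; 2/3 1/9 -10/3; 0 0 1]
M⁻¹ · (43/8, 135/4)ᵀ = (-1/2, 4)ᵀ

p = (-1/2, 4)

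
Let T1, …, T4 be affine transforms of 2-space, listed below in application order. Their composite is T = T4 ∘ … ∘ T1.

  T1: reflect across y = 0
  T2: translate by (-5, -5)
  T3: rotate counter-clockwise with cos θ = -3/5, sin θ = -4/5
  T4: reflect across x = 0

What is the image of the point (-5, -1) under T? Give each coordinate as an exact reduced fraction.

T(p) = (-14/5, 52/5)

T1 reflect across y = 0: (-5, -1) → (-5, 1)
T2 translate by (-5, -5): (-5, 1) → (-10, -4)
T3 rotate counter-clockwise with cos θ = -3/5, sin θ = -4/5: (-10, -4) → (14/5, 52/5)
T4 reflect across x = 0: (14/5, 52/5) → (-14/5, 52/5)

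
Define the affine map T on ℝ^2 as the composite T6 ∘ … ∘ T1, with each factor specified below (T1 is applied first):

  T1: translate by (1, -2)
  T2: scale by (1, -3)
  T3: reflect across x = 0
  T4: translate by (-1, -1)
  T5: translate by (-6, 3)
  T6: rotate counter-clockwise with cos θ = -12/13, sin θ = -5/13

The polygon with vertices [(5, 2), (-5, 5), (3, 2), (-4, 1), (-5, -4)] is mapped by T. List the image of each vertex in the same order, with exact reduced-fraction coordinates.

T1 translate by (1, -2): (5, 2) → (6, 0); (-5, 5) → (-4, 3); (3, 2) → (4, 0); (-4, 1) → (-3, -1); (-5, -4) → (-4, -6)
T2 scale by (1, -3): (6, 0) → (6, 0); (-4, 3) → (-4, -9); (4, 0) → (4, 0); (-3, -1) → (-3, 3); (-4, -6) → (-4, 18)
T3 reflect across x = 0: (6, 0) → (-6, 0); (-4, -9) → (4, -9); (4, 0) → (-4, 0); (-3, 3) → (3, 3); (-4, 18) → (4, 18)
T4 translate by (-1, -1): (-6, 0) → (-7, -1); (4, -9) → (3, -10); (-4, 0) → (-5, -1); (3, 3) → (2, 2); (4, 18) → (3, 17)
T5 translate by (-6, 3): (-7, -1) → (-13, 2); (3, -10) → (-3, -7); (-5, -1) → (-11, 2); (2, 2) → (-4, 5); (3, 17) → (-3, 20)
T6 rotate counter-clockwise with cos θ = -12/13, sin θ = -5/13: (-13, 2) → (166/13, 41/13); (-3, -7) → (1/13, 99/13); (-11, 2) → (142/13, 31/13); (-4, 5) → (73/13, -40/13); (-3, 20) → (136/13, -225/13)

image vertices: (166/13, 41/13), (1/13, 99/13), (142/13, 31/13), (73/13, -40/13), (136/13, -225/13)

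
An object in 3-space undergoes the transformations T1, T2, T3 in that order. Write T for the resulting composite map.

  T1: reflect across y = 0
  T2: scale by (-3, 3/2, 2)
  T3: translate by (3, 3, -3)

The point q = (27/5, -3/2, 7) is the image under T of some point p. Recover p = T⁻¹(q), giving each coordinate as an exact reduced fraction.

p = (-4/5, 3, 5)

T1 = [1 0 0 0; 0 -1 0 0; 0 0 1 0; 0 0 0 1]
T2·T1 = [-3 0 0 0; 0 -3/2 0 0; 0 0 2 0; 0 0 0 1]
T3·…·T1 = [-3 0 0 3; 0 -3/2 0 3; 0 0 2 -3; 0 0 0 1]
det M = 9; M⁻¹ = [-1/3 0 0 1; 0 -2/3 0 2; 0 0 1/2 3/2; 0 0 0 1]
M⁻¹ · (27/5, -3/2, 7)ᵀ = (-4/5, 3, 5)ᵀ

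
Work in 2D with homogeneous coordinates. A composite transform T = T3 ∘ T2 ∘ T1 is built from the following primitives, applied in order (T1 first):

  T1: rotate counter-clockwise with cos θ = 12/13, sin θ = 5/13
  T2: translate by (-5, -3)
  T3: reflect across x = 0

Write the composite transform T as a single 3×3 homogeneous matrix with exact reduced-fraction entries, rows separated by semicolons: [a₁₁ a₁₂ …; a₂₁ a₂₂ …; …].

T1 = [12/13 -5/13 0; 5/13 12/13 0; 0 0 1]
T2·T1 = [12/13 -5/13 -5; 5/13 12/13 -3; 0 0 1]
T3·…·T1 = [-12/13 5/13 5; 5/13 12/13 -3; 0 0 1]

T = [-12/13 5/13 5; 5/13 12/13 -3; 0 0 1]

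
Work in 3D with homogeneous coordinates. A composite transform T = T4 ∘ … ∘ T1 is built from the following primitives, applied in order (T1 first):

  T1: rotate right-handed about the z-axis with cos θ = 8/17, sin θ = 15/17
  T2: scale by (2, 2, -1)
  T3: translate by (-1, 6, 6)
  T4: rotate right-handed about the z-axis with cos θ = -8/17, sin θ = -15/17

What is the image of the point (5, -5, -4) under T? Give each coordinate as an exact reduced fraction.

T1 rotate right-handed about the z-axis with cos θ = 8/17, sin θ = 15/17: (5, -5, -4) → (115/17, 35/17, -4)
T2 scale by (2, 2, -1): (115/17, 35/17, -4) → (230/17, 70/17, 4)
T3 translate by (-1, 6, 6): (230/17, 70/17, 4) → (213/17, 172/17, 10)
T4 rotate right-handed about the z-axis with cos θ = -8/17, sin θ = -15/17: (213/17, 172/17, 10) → (876/289, -4571/289, 10)

T(p) = (876/289, -4571/289, 10)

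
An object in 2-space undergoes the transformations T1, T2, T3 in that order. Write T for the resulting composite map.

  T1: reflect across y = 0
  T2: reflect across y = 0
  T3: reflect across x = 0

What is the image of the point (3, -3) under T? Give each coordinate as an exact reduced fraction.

T(p) = (-3, -3)

T1 reflect across y = 0: (3, -3) → (3, 3)
T2 reflect across y = 0: (3, 3) → (3, -3)
T3 reflect across x = 0: (3, -3) → (-3, -3)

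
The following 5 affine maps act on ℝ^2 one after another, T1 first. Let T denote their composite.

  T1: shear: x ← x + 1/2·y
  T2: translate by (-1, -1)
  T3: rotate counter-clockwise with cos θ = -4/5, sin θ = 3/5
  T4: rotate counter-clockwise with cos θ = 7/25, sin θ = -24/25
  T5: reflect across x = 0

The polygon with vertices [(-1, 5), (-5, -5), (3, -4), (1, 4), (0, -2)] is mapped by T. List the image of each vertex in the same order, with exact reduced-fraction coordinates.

image vertices: (446/125, 469/250), (-328/125, -2517/250), (-117/25, -44/25), (263/125, 366/125), (-263/125, -366/125)

T1 shear: x ← x + 1/2·y: (-1, 5) → (3/2, 5); (-5, -5) → (-15/2, -5); (3, -4) → (1, -4); (1, 4) → (3, 4); (0, -2) → (-1, -2)
T2 translate by (-1, -1): (3/2, 5) → (1/2, 4); (-15/2, -5) → (-17/2, -6); (1, -4) → (0, -5); (3, 4) → (2, 3); (-1, -2) → (-2, -3)
T3 rotate counter-clockwise with cos θ = -4/5, sin θ = 3/5: (1/2, 4) → (-14/5, -29/10); (-17/2, -6) → (52/5, -3/10); (0, -5) → (3, 4); (2, 3) → (-17/5, -6/5); (-2, -3) → (17/5, 6/5)
T4 rotate counter-clockwise with cos θ = 7/25, sin θ = -24/25: (-14/5, -29/10) → (-446/125, 469/250); (52/5, -3/10) → (328/125, -2517/250); (3, 4) → (117/25, -44/25); (-17/5, -6/5) → (-263/125, 366/125); (17/5, 6/5) → (263/125, -366/125)
T5 reflect across x = 0: (-446/125, 469/250) → (446/125, 469/250); (328/125, -2517/250) → (-328/125, -2517/250); (117/25, -44/25) → (-117/25, -44/25); (-263/125, 366/125) → (263/125, 366/125); (263/125, -366/125) → (-263/125, -366/125)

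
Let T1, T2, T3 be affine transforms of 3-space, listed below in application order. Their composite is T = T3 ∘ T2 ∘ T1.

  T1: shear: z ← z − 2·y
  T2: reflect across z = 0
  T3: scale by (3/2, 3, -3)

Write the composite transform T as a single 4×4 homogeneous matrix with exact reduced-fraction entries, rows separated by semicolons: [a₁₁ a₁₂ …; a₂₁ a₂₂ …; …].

T1 = [1 0 0 0; 0 1 0 0; 0 -2 1 0; 0 0 0 1]
T2·T1 = [1 0 0 0; 0 1 0 0; 0 2 -1 0; 0 0 0 1]
T3·…·T1 = [3/2 0 0 0; 0 3 0 0; 0 -6 3 0; 0 0 0 1]

T = [3/2 0 0 0; 0 3 0 0; 0 -6 3 0; 0 0 0 1]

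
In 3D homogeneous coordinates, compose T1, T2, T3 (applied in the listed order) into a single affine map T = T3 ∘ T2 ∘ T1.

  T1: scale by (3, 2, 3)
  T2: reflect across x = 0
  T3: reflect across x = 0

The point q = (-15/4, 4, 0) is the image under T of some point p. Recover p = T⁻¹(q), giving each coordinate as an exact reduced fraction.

p = (-5/4, 2, 0)

T1 = [3 0 0 0; 0 2 0 0; 0 0 3 0; 0 0 0 1]
T2·T1 = [-3 0 0 0; 0 2 0 0; 0 0 3 0; 0 0 0 1]
T3·…·T1 = [3 0 0 0; 0 2 0 0; 0 0 3 0; 0 0 0 1]
det M = 18; M⁻¹ = [1/3 0 0 0; 0 1/2 0 0; 0 0 1/3 0; 0 0 0 1]
M⁻¹ · (-15/4, 4, 0)ᵀ = (-5/4, 2, 0)ᵀ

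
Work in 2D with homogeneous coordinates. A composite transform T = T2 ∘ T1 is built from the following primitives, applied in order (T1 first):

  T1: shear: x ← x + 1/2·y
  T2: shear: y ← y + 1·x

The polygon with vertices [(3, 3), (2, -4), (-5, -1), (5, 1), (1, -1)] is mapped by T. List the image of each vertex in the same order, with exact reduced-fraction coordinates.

T1 shear: x ← x + 1/2·y: (3, 3) → (9/2, 3); (2, -4) → (0, -4); (-5, -1) → (-11/2, -1); (5, 1) → (11/2, 1); (1, -1) → (1/2, -1)
T2 shear: y ← y + 1·x: (9/2, 3) → (9/2, 15/2); (0, -4) → (0, -4); (-11/2, -1) → (-11/2, -13/2); (11/2, 1) → (11/2, 13/2); (1/2, -1) → (1/2, -1/2)

image vertices: (9/2, 15/2), (0, -4), (-11/2, -13/2), (11/2, 13/2), (1/2, -1/2)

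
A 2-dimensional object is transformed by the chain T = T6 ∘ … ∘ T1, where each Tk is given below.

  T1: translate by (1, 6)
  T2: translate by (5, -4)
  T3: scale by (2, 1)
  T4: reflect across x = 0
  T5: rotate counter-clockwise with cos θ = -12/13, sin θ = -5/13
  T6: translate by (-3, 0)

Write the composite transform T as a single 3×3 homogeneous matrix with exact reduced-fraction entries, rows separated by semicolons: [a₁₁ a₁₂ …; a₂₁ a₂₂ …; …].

T = [24/13 5/13 115/13; 10/13 -12/13 36/13; 0 0 1]

T1 = [1 0 1; 0 1 6; 0 0 1]
T2·T1 = [1 0 6; 0 1 2; 0 0 1]
T3·…·T1 = [2 0 12; 0 1 2; 0 0 1]
T4·…·T1 = [-2 0 -12; 0 1 2; 0 0 1]
T5·…·T1 = [24/13 5/13 154/13; 10/13 -12/13 36/13; 0 0 1]
T6·…·T1 = [24/13 5/13 115/13; 10/13 -12/13 36/13; 0 0 1]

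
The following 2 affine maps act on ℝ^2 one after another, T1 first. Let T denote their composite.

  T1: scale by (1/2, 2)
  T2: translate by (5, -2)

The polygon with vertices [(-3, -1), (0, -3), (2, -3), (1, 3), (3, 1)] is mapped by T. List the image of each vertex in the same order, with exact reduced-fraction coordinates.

image vertices: (7/2, -4), (5, -8), (6, -8), (11/2, 4), (13/2, 0)

T1 scale by (1/2, 2): (-3, -1) → (-3/2, -2); (0, -3) → (0, -6); (2, -3) → (1, -6); (1, 3) → (1/2, 6); (3, 1) → (3/2, 2)
T2 translate by (5, -2): (-3/2, -2) → (7/2, -4); (0, -6) → (5, -8); (1, -6) → (6, -8); (1/2, 6) → (11/2, 4); (3/2, 2) → (13/2, 0)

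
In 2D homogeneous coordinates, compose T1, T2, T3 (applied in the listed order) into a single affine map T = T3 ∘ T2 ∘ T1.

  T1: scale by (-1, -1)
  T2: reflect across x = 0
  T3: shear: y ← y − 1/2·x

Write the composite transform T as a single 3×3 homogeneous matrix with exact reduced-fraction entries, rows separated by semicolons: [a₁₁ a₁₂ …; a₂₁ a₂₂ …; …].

T1 = [-1 0 0; 0 -1 0; 0 0 1]
T2·T1 = [1 0 0; 0 -1 0; 0 0 1]
T3·…·T1 = [1 0 0; -1/2 -1 0; 0 0 1]

T = [1 0 0; -1/2 -1 0; 0 0 1]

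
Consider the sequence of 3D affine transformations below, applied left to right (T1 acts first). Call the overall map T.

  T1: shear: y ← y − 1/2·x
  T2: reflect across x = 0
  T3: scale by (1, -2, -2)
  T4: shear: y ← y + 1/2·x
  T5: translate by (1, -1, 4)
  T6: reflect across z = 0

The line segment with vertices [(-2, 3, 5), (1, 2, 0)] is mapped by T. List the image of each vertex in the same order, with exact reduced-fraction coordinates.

T1 shear: y ← y − 1/2·x: (-2, 3, 5) → (-2, 4, 5); (1, 2, 0) → (1, 3/2, 0)
T2 reflect across x = 0: (-2, 4, 5) → (2, 4, 5); (1, 3/2, 0) → (-1, 3/2, 0)
T3 scale by (1, -2, -2): (2, 4, 5) → (2, -8, -10); (-1, 3/2, 0) → (-1, -3, 0)
T4 shear: y ← y + 1/2·x: (2, -8, -10) → (2, -7, -10); (-1, -3, 0) → (-1, -7/2, 0)
T5 translate by (1, -1, 4): (2, -7, -10) → (3, -8, -6); (-1, -7/2, 0) → (0, -9/2, 4)
T6 reflect across z = 0: (3, -8, -6) → (3, -8, 6); (0, -9/2, 4) → (0, -9/2, -4)

image vertices: (3, -8, 6), (0, -9/2, -4)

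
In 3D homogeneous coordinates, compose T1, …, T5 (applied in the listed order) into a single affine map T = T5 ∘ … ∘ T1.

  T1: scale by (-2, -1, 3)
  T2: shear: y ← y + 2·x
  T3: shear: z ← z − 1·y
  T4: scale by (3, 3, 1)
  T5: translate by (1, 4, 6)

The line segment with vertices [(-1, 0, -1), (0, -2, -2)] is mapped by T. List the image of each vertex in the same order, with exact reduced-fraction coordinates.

image vertices: (7, 16, -1), (1, 10, -2)

T1 scale by (-2, -1, 3): (-1, 0, -1) → (2, 0, -3); (0, -2, -2) → (0, 2, -6)
T2 shear: y ← y + 2·x: (2, 0, -3) → (2, 4, -3); (0, 2, -6) → (0, 2, -6)
T3 shear: z ← z − 1·y: (2, 4, -3) → (2, 4, -7); (0, 2, -6) → (0, 2, -8)
T4 scale by (3, 3, 1): (2, 4, -7) → (6, 12, -7); (0, 2, -8) → (0, 6, -8)
T5 translate by (1, 4, 6): (6, 12, -7) → (7, 16, -1); (0, 6, -8) → (1, 10, -2)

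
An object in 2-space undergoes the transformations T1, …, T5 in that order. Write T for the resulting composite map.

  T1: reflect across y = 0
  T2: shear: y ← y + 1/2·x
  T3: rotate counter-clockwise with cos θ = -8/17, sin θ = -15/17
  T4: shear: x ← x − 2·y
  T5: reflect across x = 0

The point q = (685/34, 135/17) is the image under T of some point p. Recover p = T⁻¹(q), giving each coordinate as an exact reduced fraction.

T1 = [1 0 0; 0 -1 0; 0 0 1]
T2·T1 = [1 0 0; 1/2 -1 0; 0 0 1]
T3·…·T1 = [-1/34 -15/17 0; -19/17 8/17 0; 0 0 1]
T4·…·T1 = [75/34 -31/17 0; -19/17 8/17 0; 0 0 1]
T5·…·T1 = [-75/34 31/17 0; -19/17 8/17 0; 0 0 1]
det M = 1; M⁻¹ = [8/17 -31/17 0; 19/17 -75/34 0; 0 0 1]
M⁻¹ · (685/34, 135/17)ᵀ = (-5, 5)ᵀ

p = (-5, 5)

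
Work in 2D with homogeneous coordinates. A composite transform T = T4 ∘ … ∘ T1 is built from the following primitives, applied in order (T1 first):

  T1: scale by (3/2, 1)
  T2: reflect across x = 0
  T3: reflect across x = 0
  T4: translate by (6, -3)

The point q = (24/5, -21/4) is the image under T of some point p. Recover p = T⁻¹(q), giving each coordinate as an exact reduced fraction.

T1 = [3/2 0 0; 0 1 0; 0 0 1]
T2·T1 = [-3/2 0 0; 0 1 0; 0 0 1]
T3·…·T1 = [3/2 0 0; 0 1 0; 0 0 1]
T4·…·T1 = [3/2 0 6; 0 1 -3; 0 0 1]
det M = 3/2; M⁻¹ = [2/3 0 -4; 0 1 3; 0 0 1]
M⁻¹ · (24/5, -21/4)ᵀ = (-4/5, -9/4)ᵀ

p = (-4/5, -9/4)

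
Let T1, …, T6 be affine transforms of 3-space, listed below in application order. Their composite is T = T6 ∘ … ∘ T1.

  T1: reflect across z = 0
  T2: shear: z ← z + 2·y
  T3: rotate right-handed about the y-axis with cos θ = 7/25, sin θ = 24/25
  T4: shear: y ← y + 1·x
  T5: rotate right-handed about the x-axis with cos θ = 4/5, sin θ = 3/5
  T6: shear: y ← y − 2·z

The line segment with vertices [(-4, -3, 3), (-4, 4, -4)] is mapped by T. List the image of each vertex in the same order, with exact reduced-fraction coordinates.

image vertices: (-244/25, 11/5, -33/5), (52/5, -108/5, 72/5)

T1 reflect across z = 0: (-4, -3, 3) → (-4, -3, -3); (-4, 4, -4) → (-4, 4, 4)
T2 shear: z ← z + 2·y: (-4, -3, -3) → (-4, -3, -9); (-4, 4, 4) → (-4, 4, 12)
T3 rotate right-handed about the y-axis with cos θ = 7/25, sin θ = 24/25: (-4, -3, -9) → (-244/25, -3, 33/25); (-4, 4, 12) → (52/5, 4, 36/5)
T4 shear: y ← y + 1·x: (-244/25, -3, 33/25) → (-244/25, -319/25, 33/25); (52/5, 4, 36/5) → (52/5, 72/5, 36/5)
T5 rotate right-handed about the x-axis with cos θ = 4/5, sin θ = 3/5: (-244/25, -319/25, 33/25) → (-244/25, -11, -33/5); (52/5, 72/5, 36/5) → (52/5, 36/5, 72/5)
T6 shear: y ← y − 2·z: (-244/25, -11, -33/5) → (-244/25, 11/5, -33/5); (52/5, 36/5, 72/5) → (52/5, -108/5, 72/5)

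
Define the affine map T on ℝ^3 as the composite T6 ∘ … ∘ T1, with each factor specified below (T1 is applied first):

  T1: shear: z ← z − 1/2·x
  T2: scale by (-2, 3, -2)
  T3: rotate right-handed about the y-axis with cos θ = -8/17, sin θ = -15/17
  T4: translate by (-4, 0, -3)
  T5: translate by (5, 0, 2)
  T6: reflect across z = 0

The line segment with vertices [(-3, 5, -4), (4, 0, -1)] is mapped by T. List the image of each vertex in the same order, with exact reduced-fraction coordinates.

image vertices: (-106/17, 15, -33/17), (-9/17, 0, 185/17)

T1 shear: z ← z − 1/2·x: (-3, 5, -4) → (-3, 5, -5/2); (4, 0, -1) → (4, 0, -3)
T2 scale by (-2, 3, -2): (-3, 5, -5/2) → (6, 15, 5); (4, 0, -3) → (-8, 0, 6)
T3 rotate right-handed about the y-axis with cos θ = -8/17, sin θ = -15/17: (6, 15, 5) → (-123/17, 15, 50/17); (-8, 0, 6) → (-26/17, 0, -168/17)
T4 translate by (-4, 0, -3): (-123/17, 15, 50/17) → (-191/17, 15, -1/17); (-26/17, 0, -168/17) → (-94/17, 0, -219/17)
T5 translate by (5, 0, 2): (-191/17, 15, -1/17) → (-106/17, 15, 33/17); (-94/17, 0, -219/17) → (-9/17, 0, -185/17)
T6 reflect across z = 0: (-106/17, 15, 33/17) → (-106/17, 15, -33/17); (-9/17, 0, -185/17) → (-9/17, 0, 185/17)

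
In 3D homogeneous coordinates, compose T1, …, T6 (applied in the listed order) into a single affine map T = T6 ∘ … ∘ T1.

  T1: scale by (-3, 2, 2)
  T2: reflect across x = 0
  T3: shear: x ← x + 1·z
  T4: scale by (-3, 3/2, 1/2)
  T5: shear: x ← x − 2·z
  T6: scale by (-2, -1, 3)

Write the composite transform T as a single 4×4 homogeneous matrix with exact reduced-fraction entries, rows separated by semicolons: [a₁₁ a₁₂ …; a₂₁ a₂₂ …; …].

T1 = [-3 0 0 0; 0 2 0 0; 0 0 2 0; 0 0 0 1]
T2·T1 = [3 0 0 0; 0 2 0 0; 0 0 2 0; 0 0 0 1]
T3·…·T1 = [3 0 2 0; 0 2 0 0; 0 0 2 0; 0 0 0 1]
T4·…·T1 = [-9 0 -6 0; 0 3 0 0; 0 0 1 0; 0 0 0 1]
T5·…·T1 = [-9 0 -8 0; 0 3 0 0; 0 0 1 0; 0 0 0 1]
T6·…·T1 = [18 0 16 0; 0 -3 0 0; 0 0 3 0; 0 0 0 1]

T = [18 0 16 0; 0 -3 0 0; 0 0 3 0; 0 0 0 1]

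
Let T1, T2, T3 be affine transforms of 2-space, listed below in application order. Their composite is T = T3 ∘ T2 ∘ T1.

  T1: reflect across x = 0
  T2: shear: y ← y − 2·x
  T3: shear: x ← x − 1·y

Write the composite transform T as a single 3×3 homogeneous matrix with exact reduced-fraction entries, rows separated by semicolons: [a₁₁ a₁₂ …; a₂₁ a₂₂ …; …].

T = [-3 -1 0; 2 1 0; 0 0 1]

T1 = [-1 0 0; 0 1 0; 0 0 1]
T2·T1 = [-1 0 0; 2 1 0; 0 0 1]
T3·…·T1 = [-3 -1 0; 2 1 0; 0 0 1]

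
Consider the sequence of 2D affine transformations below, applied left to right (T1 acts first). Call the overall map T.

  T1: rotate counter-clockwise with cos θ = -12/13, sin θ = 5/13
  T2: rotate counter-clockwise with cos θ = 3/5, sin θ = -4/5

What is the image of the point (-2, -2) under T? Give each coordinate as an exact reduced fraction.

T1 rotate counter-clockwise with cos θ = -12/13, sin θ = 5/13: (-2, -2) → (34/13, 14/13)
T2 rotate counter-clockwise with cos θ = 3/5, sin θ = -4/5: (34/13, 14/13) → (158/65, -94/65)

T(p) = (158/65, -94/65)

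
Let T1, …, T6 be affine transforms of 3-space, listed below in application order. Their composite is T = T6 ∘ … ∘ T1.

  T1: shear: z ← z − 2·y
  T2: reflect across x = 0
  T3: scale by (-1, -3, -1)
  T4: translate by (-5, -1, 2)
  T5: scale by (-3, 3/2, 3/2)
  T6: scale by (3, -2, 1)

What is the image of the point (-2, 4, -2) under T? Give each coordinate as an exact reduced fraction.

T1 shear: z ← z − 2·y: (-2, 4, -2) → (-2, 4, -10)
T2 reflect across x = 0: (-2, 4, -10) → (2, 4, -10)
T3 scale by (-1, -3, -1): (2, 4, -10) → (-2, -12, 10)
T4 translate by (-5, -1, 2): (-2, -12, 10) → (-7, -13, 12)
T5 scale by (-3, 3/2, 3/2): (-7, -13, 12) → (21, -39/2, 18)
T6 scale by (3, -2, 1): (21, -39/2, 18) → (63, 39, 18)

T(p) = (63, 39, 18)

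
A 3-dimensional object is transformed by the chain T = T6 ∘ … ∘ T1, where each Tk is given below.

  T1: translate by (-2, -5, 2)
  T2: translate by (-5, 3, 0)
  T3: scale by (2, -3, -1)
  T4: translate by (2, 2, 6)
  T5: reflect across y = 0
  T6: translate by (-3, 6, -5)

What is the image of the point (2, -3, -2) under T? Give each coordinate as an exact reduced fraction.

T(p) = (-11, -11, 1)

T1 translate by (-2, -5, 2): (2, -3, -2) → (0, -8, 0)
T2 translate by (-5, 3, 0): (0, -8, 0) → (-5, -5, 0)
T3 scale by (2, -3, -1): (-5, -5, 0) → (-10, 15, 0)
T4 translate by (2, 2, 6): (-10, 15, 0) → (-8, 17, 6)
T5 reflect across y = 0: (-8, 17, 6) → (-8, -17, 6)
T6 translate by (-3, 6, -5): (-8, -17, 6) → (-11, -11, 1)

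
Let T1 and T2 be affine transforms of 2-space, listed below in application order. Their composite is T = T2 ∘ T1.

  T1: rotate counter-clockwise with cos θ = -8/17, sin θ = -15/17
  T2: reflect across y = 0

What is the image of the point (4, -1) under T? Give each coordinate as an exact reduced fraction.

T(p) = (-47/17, 52/17)

T1 rotate counter-clockwise with cos θ = -8/17, sin θ = -15/17: (4, -1) → (-47/17, -52/17)
T2 reflect across y = 0: (-47/17, -52/17) → (-47/17, 52/17)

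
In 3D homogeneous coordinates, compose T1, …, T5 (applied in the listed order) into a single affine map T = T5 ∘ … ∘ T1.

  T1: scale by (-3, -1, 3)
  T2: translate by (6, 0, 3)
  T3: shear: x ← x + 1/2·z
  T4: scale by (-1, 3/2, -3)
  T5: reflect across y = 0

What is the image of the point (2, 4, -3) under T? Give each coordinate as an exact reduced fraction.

T(p) = (3, 6, 18)

T1 scale by (-3, -1, 3): (2, 4, -3) → (-6, -4, -9)
T2 translate by (6, 0, 3): (-6, -4, -9) → (0, -4, -6)
T3 shear: x ← x + 1/2·z: (0, -4, -6) → (-3, -4, -6)
T4 scale by (-1, 3/2, -3): (-3, -4, -6) → (3, -6, 18)
T5 reflect across y = 0: (3, -6, 18) → (3, 6, 18)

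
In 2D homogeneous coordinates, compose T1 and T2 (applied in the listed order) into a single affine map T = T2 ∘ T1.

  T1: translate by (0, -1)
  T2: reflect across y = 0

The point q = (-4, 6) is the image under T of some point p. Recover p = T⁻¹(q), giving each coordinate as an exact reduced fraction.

T1 = [1 0 0; 0 1 -1; 0 0 1]
T2·T1 = [1 0 0; 0 -1 1; 0 0 1]
det M = -1; M⁻¹ = [1 0 0; 0 -1 1; 0 0 1]
M⁻¹ · (-4, 6)ᵀ = (-4, -5)ᵀ

p = (-4, -5)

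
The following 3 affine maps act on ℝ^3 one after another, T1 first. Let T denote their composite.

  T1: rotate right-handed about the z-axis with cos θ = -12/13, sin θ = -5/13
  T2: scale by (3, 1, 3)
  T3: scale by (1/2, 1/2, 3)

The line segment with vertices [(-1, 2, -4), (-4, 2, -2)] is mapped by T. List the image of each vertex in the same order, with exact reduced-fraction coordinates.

T1 rotate right-handed about the z-axis with cos θ = -12/13, sin θ = -5/13: (-1, 2, -4) → (22/13, -19/13, -4); (-4, 2, -2) → (58/13, -4/13, -2)
T2 scale by (3, 1, 3): (22/13, -19/13, -4) → (66/13, -19/13, -12); (58/13, -4/13, -2) → (174/13, -4/13, -6)
T3 scale by (1/2, 1/2, 3): (66/13, -19/13, -12) → (33/13, -19/26, -36); (174/13, -4/13, -6) → (87/13, -2/13, -18)

image vertices: (33/13, -19/26, -36), (87/13, -2/13, -18)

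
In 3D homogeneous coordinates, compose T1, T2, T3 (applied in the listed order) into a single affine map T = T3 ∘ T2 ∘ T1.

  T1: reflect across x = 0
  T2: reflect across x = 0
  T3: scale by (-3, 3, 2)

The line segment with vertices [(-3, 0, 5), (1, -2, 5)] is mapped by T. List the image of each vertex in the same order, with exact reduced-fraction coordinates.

T1 reflect across x = 0: (-3, 0, 5) → (3, 0, 5); (1, -2, 5) → (-1, -2, 5)
T2 reflect across x = 0: (3, 0, 5) → (-3, 0, 5); (-1, -2, 5) → (1, -2, 5)
T3 scale by (-3, 3, 2): (-3, 0, 5) → (9, 0, 10); (1, -2, 5) → (-3, -6, 10)

image vertices: (9, 0, 10), (-3, -6, 10)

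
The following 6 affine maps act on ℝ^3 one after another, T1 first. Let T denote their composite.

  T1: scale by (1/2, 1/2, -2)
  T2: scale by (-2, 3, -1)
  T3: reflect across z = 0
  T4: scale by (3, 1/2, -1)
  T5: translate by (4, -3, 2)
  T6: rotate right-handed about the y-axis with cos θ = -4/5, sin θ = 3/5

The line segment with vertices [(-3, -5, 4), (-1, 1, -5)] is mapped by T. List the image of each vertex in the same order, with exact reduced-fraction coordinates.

image vertices: (-22/5, -27/4, -79/5), (-52/5, -9/4, 11/5)

T1 scale by (1/2, 1/2, -2): (-3, -5, 4) → (-3/2, -5/2, -8); (-1, 1, -5) → (-1/2, 1/2, 10)
T2 scale by (-2, 3, -1): (-3/2, -5/2, -8) → (3, -15/2, 8); (-1/2, 1/2, 10) → (1, 3/2, -10)
T3 reflect across z = 0: (3, -15/2, 8) → (3, -15/2, -8); (1, 3/2, -10) → (1, 3/2, 10)
T4 scale by (3, 1/2, -1): (3, -15/2, -8) → (9, -15/4, 8); (1, 3/2, 10) → (3, 3/4, -10)
T5 translate by (4, -3, 2): (9, -15/4, 8) → (13, -27/4, 10); (3, 3/4, -10) → (7, -9/4, -8)
T6 rotate right-handed about the y-axis with cos θ = -4/5, sin θ = 3/5: (13, -27/4, 10) → (-22/5, -27/4, -79/5); (7, -9/4, -8) → (-52/5, -9/4, 11/5)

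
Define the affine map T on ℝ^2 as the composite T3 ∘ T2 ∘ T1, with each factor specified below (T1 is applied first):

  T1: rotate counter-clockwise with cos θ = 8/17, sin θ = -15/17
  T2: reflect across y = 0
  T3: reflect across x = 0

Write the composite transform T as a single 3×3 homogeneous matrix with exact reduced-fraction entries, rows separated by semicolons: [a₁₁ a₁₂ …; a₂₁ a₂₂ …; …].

T = [-8/17 -15/17 0; 15/17 -8/17 0; 0 0 1]

T1 = [8/17 15/17 0; -15/17 8/17 0; 0 0 1]
T2·T1 = [8/17 15/17 0; 15/17 -8/17 0; 0 0 1]
T3·…·T1 = [-8/17 -15/17 0; 15/17 -8/17 0; 0 0 1]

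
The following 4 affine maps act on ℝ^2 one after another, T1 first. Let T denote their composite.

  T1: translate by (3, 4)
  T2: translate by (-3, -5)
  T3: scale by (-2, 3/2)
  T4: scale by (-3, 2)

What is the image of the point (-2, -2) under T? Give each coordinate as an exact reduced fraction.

T1 translate by (3, 4): (-2, -2) → (1, 2)
T2 translate by (-3, -5): (1, 2) → (-2, -3)
T3 scale by (-2, 3/2): (-2, -3) → (4, -9/2)
T4 scale by (-3, 2): (4, -9/2) → (-12, -9)

T(p) = (-12, -9)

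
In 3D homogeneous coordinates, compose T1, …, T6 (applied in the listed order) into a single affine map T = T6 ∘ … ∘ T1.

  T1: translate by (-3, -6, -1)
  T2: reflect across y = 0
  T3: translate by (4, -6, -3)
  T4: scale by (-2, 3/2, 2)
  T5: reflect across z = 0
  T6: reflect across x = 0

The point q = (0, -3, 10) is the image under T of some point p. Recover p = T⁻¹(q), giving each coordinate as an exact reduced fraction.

T1 = [1 0 0 -3; 0 1 0 -6; 0 0 1 -1; 0 0 0 1]
T2·T1 = [1 0 0 -3; 0 -1 0 6; 0 0 1 -1; 0 0 0 1]
T3·…·T1 = [1 0 0 1; 0 -1 0 0; 0 0 1 -4; 0 0 0 1]
T4·…·T1 = [-2 0 0 -2; 0 -3/2 0 0; 0 0 2 -8; 0 0 0 1]
T5·…·T1 = [-2 0 0 -2; 0 -3/2 0 0; 0 0 -2 8; 0 0 0 1]
T6·…·T1 = [2 0 0 2; 0 -3/2 0 0; 0 0 -2 8; 0 0 0 1]
det M = 6; M⁻¹ = [1/2 0 0 -1; 0 -2/3 0 0; 0 0 -1/2 4; 0 0 0 1]
M⁻¹ · (0, -3, 10)ᵀ = (-1, 2, -1)ᵀ

p = (-1, 2, -1)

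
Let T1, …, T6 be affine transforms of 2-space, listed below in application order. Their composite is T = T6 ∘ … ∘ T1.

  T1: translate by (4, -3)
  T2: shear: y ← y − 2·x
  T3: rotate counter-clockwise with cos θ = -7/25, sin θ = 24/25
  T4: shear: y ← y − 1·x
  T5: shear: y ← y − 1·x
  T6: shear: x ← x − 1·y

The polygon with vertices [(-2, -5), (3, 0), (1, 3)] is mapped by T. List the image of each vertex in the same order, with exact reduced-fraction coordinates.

T1 translate by (4, -3): (-2, -5) → (2, -8); (3, 0) → (7, -3); (1, 3) → (5, 0)
T2 shear: y ← y − 2·x: (2, -8) → (2, -12); (7, -3) → (7, -17); (5, 0) → (5, -10)
T3 rotate counter-clockwise with cos θ = -7/25, sin θ = 24/25: (2, -12) → (274/25, 132/25); (7, -17) → (359/25, 287/25); (5, -10) → (41/5, 38/5)
T4 shear: y ← y − 1·x: (274/25, 132/25) → (274/25, -142/25); (359/25, 287/25) → (359/25, -72/25); (41/5, 38/5) → (41/5, -3/5)
T5 shear: y ← y − 1·x: (274/25, -142/25) → (274/25, -416/25); (359/25, -72/25) → (359/25, -431/25); (41/5, -3/5) → (41/5, -44/5)
T6 shear: x ← x − 1·y: (274/25, -416/25) → (138/5, -416/25); (359/25, -431/25) → (158/5, -431/25); (41/5, -44/5) → (17, -44/5)

image vertices: (138/5, -416/25), (158/5, -431/25), (17, -44/5)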